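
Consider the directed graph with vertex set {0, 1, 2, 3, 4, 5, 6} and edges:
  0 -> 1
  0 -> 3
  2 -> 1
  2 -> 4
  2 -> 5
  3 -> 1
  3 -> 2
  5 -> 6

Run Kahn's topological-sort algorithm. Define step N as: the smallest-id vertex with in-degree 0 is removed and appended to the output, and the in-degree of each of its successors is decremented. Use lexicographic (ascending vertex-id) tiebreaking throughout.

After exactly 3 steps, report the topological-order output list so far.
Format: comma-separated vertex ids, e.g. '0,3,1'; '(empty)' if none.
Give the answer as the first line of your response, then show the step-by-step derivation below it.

0,3,2

step 1: output 0; order=[0]; indeg=(0,2,1,0,1,1,1)
step 2: output 3; order=[0,3]; indeg=(0,1,0,0,1,1,1)
step 3: output 2; order=[0,3,2]; indeg=(0,0,0,0,0,0,1)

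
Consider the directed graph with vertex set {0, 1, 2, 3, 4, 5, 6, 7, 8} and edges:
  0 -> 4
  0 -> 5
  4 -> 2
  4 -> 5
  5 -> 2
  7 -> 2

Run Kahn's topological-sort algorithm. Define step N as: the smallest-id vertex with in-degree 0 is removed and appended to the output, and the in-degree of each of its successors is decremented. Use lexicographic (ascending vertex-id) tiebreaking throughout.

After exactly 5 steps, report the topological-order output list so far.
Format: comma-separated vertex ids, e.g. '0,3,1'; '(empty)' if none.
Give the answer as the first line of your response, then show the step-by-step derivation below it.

0,1,3,4,5

step 1: output 0; order=[0]; indeg=(0,0,3,0,0,1,0,0,0)
step 2: output 1; order=[0,1]; indeg=(0,0,3,0,0,1,0,0,0)
step 3: output 3; order=[0,1,3]; indeg=(0,0,3,0,0,1,0,0,0)
step 4: output 4; order=[0,1,3,4]; indeg=(0,0,2,0,0,0,0,0,0)
step 5: output 5; order=[0,1,3,4,5]; indeg=(0,0,1,0,0,0,0,0,0)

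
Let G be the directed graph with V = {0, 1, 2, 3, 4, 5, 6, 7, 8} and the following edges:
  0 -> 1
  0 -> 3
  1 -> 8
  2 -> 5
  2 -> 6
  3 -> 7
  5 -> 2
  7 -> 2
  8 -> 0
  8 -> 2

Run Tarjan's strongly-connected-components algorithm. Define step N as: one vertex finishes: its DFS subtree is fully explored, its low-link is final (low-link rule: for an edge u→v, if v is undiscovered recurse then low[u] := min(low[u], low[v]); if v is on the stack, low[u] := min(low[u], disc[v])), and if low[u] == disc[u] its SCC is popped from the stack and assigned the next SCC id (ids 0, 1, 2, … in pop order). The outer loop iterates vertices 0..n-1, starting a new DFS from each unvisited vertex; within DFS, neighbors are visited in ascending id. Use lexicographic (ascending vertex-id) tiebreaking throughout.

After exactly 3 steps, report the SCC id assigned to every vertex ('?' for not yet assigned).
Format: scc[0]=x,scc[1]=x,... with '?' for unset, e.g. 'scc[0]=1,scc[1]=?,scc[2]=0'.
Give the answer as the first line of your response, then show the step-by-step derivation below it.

scc[0]=?,scc[1]=?,scc[2]=1,scc[3]=?,scc[4]=?,scc[5]=1,scc[6]=0,scc[7]=?,scc[8]=?

step 1: low=(low[0]=0,low[1]=1,low[2]=3,low[3]=?,low[4]=?,low[5]=3,low[6]=?,low[7]=?,low[8]=0); scc=(scc[0]=?,scc[1]=?,scc[2]=?,scc[3]=?,scc[4]=?,scc[5]=?,scc[6]=?,scc[7]=?,scc[8]=?)
step 2: low=(low[0]=0,low[1]=1,low[2]=3,low[3]=?,low[4]=?,low[5]=3,low[6]=5,low[7]=?,low[8]=0); scc=(scc[0]=?,scc[1]=?,scc[2]=?,scc[3]=?,scc[4]=?,scc[5]=?,scc[6]=0,scc[7]=?,scc[8]=?)
step 3: low=(low[0]=0,low[1]=1,low[2]=3,low[3]=?,low[4]=?,low[5]=3,low[6]=5,low[7]=?,low[8]=0); scc=(scc[0]=?,scc[1]=?,scc[2]=1,scc[3]=?,scc[4]=?,scc[5]=1,scc[6]=0,scc[7]=?,scc[8]=?)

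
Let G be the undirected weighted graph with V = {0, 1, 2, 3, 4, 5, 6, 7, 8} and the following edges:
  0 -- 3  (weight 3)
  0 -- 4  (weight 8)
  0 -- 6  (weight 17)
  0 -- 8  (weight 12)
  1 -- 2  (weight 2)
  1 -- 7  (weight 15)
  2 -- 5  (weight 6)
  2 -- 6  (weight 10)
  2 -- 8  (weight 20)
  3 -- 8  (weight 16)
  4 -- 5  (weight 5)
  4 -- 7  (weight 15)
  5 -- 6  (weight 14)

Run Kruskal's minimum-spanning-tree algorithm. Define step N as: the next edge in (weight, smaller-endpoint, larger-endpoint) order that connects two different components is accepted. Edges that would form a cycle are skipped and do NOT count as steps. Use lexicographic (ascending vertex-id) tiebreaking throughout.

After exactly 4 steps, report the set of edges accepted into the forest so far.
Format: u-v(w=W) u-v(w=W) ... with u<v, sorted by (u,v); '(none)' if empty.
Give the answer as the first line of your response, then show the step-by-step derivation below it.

0-3(w=3) 1-2(w=2) 2-5(w=6) 4-5(w=5)

step 1: add edge 1-2 (w=2); MST = {1-2(w=2)}
step 2: add edge 0-3 (w=3); MST = {0-3(w=3) 1-2(w=2)}
step 3: add edge 4-5 (w=5); MST = {0-3(w=3) 1-2(w=2) 4-5(w=5)}
step 4: add edge 2-5 (w=6); MST = {0-3(w=3) 1-2(w=2) 2-5(w=6) 4-5(w=5)}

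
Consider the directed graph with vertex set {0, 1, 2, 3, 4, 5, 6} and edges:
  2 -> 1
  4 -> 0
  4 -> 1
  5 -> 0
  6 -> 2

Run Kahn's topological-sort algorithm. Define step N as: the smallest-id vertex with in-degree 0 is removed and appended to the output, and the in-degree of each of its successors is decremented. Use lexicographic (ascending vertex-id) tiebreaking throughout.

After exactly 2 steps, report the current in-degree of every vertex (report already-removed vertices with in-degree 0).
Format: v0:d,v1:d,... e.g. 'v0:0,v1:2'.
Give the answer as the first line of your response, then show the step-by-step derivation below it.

v0:1,v1:1,v2:1,v3:0,v4:0,v5:0,v6:0

step 1: output 3; order=[3]; indeg=(2,2,1,0,0,0,0)
step 2: output 4; order=[3,4]; indeg=(1,1,1,0,0,0,0)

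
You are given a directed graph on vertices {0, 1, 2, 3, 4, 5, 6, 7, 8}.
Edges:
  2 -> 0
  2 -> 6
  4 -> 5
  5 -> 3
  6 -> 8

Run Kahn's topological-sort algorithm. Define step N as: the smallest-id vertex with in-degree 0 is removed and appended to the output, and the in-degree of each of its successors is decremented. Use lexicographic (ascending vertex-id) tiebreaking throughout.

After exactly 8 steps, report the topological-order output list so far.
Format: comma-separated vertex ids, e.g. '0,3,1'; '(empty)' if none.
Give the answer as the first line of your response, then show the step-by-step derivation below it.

1,2,0,4,5,3,6,7

step 1: output 1; order=[1]; indeg=(1,0,0,1,0,1,1,0,1)
step 2: output 2; order=[1,2]; indeg=(0,0,0,1,0,1,0,0,1)
step 3: output 0; order=[1,2,0]; indeg=(0,0,0,1,0,1,0,0,1)
step 4: output 4; order=[1,2,0,4]; indeg=(0,0,0,1,0,0,0,0,1)
step 5: output 5; order=[1,2,0,4,5]; indeg=(0,0,0,0,0,0,0,0,1)
step 6: output 3; order=[1,2,0,4,5,3]; indeg=(0,0,0,0,0,0,0,0,1)
step 7: output 6; order=[1,2,0,4,5,3,6]; indeg=(0,0,0,0,0,0,0,0,0)
step 8: output 7; order=[1,2,0,4,5,3,6,7]; indeg=(0,0,0,0,0,0,0,0,0)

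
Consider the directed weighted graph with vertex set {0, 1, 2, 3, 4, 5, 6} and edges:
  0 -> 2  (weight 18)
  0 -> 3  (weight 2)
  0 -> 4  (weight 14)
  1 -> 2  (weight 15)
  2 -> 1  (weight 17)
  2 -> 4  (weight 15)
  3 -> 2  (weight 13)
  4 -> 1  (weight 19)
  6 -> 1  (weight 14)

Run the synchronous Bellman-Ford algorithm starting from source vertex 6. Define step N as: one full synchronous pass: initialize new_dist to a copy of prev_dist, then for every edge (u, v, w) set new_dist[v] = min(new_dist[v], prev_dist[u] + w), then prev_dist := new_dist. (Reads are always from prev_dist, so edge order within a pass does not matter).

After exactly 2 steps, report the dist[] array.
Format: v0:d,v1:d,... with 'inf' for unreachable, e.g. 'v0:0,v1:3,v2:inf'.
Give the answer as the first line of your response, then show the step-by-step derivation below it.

v0:inf,v1:14,v2:29,v3:inf,v4:inf,v5:inf,v6:0

step 1: dist = v0:inf,v1:14,v2:inf,v3:inf,v4:inf,v5:inf,v6:0
step 2: dist = v0:inf,v1:14,v2:29,v3:inf,v4:inf,v5:inf,v6:0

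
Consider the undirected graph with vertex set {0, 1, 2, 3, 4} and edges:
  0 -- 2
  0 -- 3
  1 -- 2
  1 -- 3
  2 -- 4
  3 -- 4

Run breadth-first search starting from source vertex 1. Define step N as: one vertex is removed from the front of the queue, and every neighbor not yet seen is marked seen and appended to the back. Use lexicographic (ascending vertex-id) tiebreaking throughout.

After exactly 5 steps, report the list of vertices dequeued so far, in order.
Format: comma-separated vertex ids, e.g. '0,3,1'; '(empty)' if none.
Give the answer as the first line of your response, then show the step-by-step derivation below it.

1,2,3,0,4

step 1: dequeue 1; queue=[2,3]; order=1
step 2: dequeue 2; queue=[3,0,4]; order=1,2
step 3: dequeue 3; queue=[0,4]; order=1,2,3
step 4: dequeue 0; queue=[4]; order=1,2,3,0
step 5: dequeue 4; queue=[(empty)]; order=1,2,3,0,4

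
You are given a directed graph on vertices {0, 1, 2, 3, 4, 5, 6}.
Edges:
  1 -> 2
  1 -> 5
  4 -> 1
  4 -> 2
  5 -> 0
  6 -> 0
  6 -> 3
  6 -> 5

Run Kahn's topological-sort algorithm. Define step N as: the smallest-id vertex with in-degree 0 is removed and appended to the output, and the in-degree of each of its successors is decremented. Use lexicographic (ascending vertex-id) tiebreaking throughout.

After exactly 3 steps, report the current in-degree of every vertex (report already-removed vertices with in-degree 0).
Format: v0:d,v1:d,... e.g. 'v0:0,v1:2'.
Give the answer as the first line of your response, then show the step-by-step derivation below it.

v0:2,v1:0,v2:0,v3:1,v4:0,v5:1,v6:0

step 1: output 4; order=[4]; indeg=(2,0,1,1,0,2,0)
step 2: output 1; order=[4,1]; indeg=(2,0,0,1,0,1,0)
step 3: output 2; order=[4,1,2]; indeg=(2,0,0,1,0,1,0)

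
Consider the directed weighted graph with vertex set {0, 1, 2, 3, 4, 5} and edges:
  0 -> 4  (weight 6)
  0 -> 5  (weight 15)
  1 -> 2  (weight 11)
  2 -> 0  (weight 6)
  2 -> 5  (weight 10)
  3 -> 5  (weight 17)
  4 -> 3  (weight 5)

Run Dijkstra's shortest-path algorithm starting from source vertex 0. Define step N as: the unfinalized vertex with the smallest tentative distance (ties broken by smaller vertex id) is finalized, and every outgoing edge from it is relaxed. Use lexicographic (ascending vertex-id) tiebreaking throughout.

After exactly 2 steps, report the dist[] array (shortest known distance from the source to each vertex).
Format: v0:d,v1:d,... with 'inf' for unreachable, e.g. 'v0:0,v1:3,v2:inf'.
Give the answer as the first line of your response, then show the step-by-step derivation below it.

v0:0,v1:inf,v2:inf,v3:11,v4:6,v5:15

step 1: dist = v0:0,v1:inf,v2:inf,v3:inf,v4:6,v5:15
step 2: dist = v0:0,v1:inf,v2:inf,v3:11,v4:6,v5:15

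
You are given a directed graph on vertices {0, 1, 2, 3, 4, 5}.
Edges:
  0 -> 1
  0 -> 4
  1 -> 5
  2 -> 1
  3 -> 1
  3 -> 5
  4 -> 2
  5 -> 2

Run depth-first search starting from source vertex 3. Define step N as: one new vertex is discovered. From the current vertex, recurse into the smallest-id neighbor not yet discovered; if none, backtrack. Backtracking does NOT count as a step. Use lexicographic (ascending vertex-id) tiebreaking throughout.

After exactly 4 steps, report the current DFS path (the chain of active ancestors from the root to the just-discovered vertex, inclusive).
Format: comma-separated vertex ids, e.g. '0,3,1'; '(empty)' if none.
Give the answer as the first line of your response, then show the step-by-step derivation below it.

3,1,5,2

step 1: discover 3; path=3; order=3
step 2: discover 1; path=3>1; order=3,1
step 3: discover 5; path=3>1>5; order=3,1,5
step 4: discover 2; path=3>1>5>2; order=3,1,5,2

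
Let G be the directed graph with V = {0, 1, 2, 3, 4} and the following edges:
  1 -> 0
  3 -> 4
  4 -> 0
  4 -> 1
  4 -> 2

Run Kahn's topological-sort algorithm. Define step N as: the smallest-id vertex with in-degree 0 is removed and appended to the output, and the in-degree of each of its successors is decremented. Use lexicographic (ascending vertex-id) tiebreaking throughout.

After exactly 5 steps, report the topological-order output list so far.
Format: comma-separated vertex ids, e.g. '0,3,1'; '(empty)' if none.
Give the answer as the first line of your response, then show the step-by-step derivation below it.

3,4,1,0,2

step 1: output 3; order=[3]; indeg=(2,1,1,0,0)
step 2: output 4; order=[3,4]; indeg=(1,0,0,0,0)
step 3: output 1; order=[3,4,1]; indeg=(0,0,0,0,0)
step 4: output 0; order=[3,4,1,0]; indeg=(0,0,0,0,0)
step 5: output 2; order=[3,4,1,0,2]; indeg=(0,0,0,0,0)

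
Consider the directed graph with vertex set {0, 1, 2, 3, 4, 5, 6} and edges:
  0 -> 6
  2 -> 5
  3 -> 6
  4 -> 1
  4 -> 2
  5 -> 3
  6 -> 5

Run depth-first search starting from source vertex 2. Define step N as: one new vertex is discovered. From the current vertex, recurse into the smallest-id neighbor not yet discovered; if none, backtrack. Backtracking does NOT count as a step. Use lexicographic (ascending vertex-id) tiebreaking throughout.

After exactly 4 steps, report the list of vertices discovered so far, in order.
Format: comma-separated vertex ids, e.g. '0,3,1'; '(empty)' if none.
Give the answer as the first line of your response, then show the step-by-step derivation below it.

2,5,3,6

step 1: discover 2; path=2; order=2
step 2: discover 5; path=2>5; order=2,5
step 3: discover 3; path=2>5>3; order=2,5,3
step 4: discover 6; path=2>5>3>6; order=2,5,3,6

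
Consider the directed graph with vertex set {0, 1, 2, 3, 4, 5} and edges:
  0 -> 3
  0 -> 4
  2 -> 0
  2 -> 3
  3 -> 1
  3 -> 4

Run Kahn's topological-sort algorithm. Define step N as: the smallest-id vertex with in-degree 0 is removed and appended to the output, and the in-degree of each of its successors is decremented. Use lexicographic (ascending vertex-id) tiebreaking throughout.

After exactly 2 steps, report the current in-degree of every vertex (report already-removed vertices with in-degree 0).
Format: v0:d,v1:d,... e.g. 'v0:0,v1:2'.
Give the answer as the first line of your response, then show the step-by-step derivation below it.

v0:0,v1:1,v2:0,v3:0,v4:1,v5:0

step 1: output 2; order=[2]; indeg=(0,1,0,1,2,0)
step 2: output 0; order=[2,0]; indeg=(0,1,0,0,1,0)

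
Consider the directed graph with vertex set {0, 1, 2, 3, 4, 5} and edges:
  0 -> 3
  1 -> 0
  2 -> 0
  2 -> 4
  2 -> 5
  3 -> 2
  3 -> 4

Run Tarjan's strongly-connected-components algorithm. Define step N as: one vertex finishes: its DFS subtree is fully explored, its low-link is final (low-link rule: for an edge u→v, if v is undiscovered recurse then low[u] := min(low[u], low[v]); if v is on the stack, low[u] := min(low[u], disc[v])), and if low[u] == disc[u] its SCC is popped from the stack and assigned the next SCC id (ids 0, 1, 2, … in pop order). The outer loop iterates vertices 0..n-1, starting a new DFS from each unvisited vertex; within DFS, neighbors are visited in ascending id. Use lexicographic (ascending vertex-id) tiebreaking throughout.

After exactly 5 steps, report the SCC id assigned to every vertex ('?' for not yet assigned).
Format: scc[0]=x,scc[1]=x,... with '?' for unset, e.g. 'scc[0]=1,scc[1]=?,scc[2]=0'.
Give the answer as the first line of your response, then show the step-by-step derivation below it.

scc[0]=2,scc[1]=?,scc[2]=2,scc[3]=2,scc[4]=0,scc[5]=1

step 1: low=(low[0]=0,low[1]=?,low[2]=0,low[3]=1,low[4]=3,low[5]=?); scc=(scc[0]=?,scc[1]=?,scc[2]=?,scc[3]=?,scc[4]=0,scc[5]=?)
step 2: low=(low[0]=0,low[1]=?,low[2]=0,low[3]=1,low[4]=3,low[5]=4); scc=(scc[0]=?,scc[1]=?,scc[2]=?,scc[3]=?,scc[4]=0,scc[5]=1)
step 3: low=(low[0]=0,low[1]=?,low[2]=0,low[3]=1,low[4]=3,low[5]=4); scc=(scc[0]=?,scc[1]=?,scc[2]=?,scc[3]=?,scc[4]=0,scc[5]=1)
step 4: low=(low[0]=0,low[1]=?,low[2]=0,low[3]=0,low[4]=3,low[5]=4); scc=(scc[0]=?,scc[1]=?,scc[2]=?,scc[3]=?,scc[4]=0,scc[5]=1)
step 5: low=(low[0]=0,low[1]=?,low[2]=0,low[3]=0,low[4]=3,low[5]=4); scc=(scc[0]=2,scc[1]=?,scc[2]=2,scc[3]=2,scc[4]=0,scc[5]=1)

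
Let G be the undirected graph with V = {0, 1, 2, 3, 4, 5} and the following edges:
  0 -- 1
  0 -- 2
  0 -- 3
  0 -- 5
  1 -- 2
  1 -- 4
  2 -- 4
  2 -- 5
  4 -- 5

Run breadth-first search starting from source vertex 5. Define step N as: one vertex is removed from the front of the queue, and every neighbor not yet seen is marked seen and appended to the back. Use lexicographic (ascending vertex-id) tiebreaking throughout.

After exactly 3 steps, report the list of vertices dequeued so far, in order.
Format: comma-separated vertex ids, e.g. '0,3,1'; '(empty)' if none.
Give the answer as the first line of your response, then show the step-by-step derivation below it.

5,0,2

step 1: dequeue 5; queue=[0,2,4]; order=5
step 2: dequeue 0; queue=[2,4,1,3]; order=5,0
step 3: dequeue 2; queue=[4,1,3]; order=5,0,2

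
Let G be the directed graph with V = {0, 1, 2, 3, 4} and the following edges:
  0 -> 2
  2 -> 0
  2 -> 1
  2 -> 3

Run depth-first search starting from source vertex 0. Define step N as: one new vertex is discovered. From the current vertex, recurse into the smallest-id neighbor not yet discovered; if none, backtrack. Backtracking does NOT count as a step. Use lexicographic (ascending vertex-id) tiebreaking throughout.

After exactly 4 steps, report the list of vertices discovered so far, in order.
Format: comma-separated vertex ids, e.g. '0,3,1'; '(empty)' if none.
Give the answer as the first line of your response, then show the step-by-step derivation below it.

0,2,1,3

step 1: discover 0; path=0; order=0
step 2: discover 2; path=0>2; order=0,2
step 3: discover 1; path=0>2>1; order=0,2,1
step 4: discover 3; path=0>2>3; order=0,2,1,3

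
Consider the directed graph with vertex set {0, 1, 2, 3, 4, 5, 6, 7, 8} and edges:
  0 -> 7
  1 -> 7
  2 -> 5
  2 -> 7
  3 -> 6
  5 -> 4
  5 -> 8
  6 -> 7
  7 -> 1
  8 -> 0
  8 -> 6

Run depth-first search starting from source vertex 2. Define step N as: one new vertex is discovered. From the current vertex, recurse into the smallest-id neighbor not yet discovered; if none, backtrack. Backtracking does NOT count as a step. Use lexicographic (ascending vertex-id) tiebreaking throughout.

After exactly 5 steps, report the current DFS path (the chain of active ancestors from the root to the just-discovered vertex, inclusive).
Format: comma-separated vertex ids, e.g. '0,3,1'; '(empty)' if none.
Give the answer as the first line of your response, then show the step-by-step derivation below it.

2,5,8,0

step 1: discover 2; path=2; order=2
step 2: discover 5; path=2>5; order=2,5
step 3: discover 4; path=2>5>4; order=2,5,4
step 4: discover 8; path=2>5>8; order=2,5,4,8
step 5: discover 0; path=2>5>8>0; order=2,5,4,8,0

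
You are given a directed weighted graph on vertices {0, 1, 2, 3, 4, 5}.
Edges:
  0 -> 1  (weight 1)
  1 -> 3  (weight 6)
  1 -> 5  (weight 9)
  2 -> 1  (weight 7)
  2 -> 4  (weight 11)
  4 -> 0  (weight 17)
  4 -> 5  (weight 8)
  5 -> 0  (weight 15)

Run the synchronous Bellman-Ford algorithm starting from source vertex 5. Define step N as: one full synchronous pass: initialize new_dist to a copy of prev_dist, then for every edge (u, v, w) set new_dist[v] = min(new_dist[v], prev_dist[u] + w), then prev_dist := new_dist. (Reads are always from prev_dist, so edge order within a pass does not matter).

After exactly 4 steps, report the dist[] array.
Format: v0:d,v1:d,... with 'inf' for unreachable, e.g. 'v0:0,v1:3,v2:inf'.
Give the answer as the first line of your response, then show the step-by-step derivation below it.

v0:15,v1:16,v2:inf,v3:22,v4:inf,v5:0

step 1: dist = v0:15,v1:inf,v2:inf,v3:inf,v4:inf,v5:0
step 2: dist = v0:15,v1:16,v2:inf,v3:inf,v4:inf,v5:0
step 3: dist = v0:15,v1:16,v2:inf,v3:22,v4:inf,v5:0
step 4: dist = v0:15,v1:16,v2:inf,v3:22,v4:inf,v5:0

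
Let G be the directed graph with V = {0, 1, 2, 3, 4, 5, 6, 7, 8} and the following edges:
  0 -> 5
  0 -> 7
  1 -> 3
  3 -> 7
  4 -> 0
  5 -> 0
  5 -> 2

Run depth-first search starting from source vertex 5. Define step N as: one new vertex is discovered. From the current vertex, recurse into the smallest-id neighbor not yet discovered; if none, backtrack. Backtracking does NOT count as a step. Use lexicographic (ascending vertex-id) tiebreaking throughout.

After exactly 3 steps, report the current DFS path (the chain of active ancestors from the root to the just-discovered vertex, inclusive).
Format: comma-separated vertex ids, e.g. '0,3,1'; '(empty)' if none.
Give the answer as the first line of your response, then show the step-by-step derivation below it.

5,0,7

step 1: discover 5; path=5; order=5
step 2: discover 0; path=5>0; order=5,0
step 3: discover 7; path=5>0>7; order=5,0,7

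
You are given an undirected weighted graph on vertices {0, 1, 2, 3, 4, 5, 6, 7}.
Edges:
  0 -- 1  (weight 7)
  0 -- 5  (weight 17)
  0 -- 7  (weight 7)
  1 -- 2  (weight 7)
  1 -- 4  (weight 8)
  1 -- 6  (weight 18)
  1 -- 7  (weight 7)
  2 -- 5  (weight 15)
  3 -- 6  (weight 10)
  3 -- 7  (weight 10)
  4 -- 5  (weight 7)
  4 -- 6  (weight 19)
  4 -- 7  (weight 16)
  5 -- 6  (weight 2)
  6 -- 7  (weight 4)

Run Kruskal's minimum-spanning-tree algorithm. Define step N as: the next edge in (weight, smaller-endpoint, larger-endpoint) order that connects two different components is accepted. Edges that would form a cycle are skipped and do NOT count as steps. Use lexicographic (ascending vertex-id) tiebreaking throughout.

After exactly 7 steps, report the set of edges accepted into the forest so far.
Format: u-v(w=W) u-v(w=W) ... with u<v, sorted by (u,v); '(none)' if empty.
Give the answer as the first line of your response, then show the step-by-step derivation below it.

0-1(w=7) 0-7(w=7) 1-2(w=7) 3-6(w=10) 4-5(w=7) 5-6(w=2) 6-7(w=4)

step 1: add edge 5-6 (w=2); MST = {5-6(w=2)}
step 2: add edge 6-7 (w=4); MST = {5-6(w=2) 6-7(w=4)}
step 3: add edge 0-1 (w=7); MST = {0-1(w=7) 5-6(w=2) 6-7(w=4)}
step 4: add edge 0-7 (w=7); MST = {0-1(w=7) 0-7(w=7) 5-6(w=2) 6-7(w=4)}
step 5: add edge 1-2 (w=7); MST = {0-1(w=7) 0-7(w=7) 1-2(w=7) 5-6(w=2) 6-7(w=4)}
step 6: add edge 4-5 (w=7); MST = {0-1(w=7) 0-7(w=7) 1-2(w=7) 4-5(w=7) 5-6(w=2) 6-7(w=4)}
step 7: add edge 3-6 (w=10); MST = {0-1(w=7) 0-7(w=7) 1-2(w=7) 3-6(w=10) 4-5(w=7) 5-6(w=2) 6-7(w=4)}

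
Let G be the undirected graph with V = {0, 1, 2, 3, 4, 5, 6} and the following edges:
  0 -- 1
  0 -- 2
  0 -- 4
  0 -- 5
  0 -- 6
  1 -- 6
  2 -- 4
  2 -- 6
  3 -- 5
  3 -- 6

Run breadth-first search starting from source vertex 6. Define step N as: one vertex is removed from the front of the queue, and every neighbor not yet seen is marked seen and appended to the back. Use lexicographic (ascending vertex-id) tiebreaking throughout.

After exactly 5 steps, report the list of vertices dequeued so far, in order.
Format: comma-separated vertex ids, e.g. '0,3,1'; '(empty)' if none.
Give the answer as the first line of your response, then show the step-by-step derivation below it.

6,0,1,2,3

step 1: dequeue 6; queue=[0,1,2,3]; order=6
step 2: dequeue 0; queue=[1,2,3,4,5]; order=6,0
step 3: dequeue 1; queue=[2,3,4,5]; order=6,0,1
step 4: dequeue 2; queue=[3,4,5]; order=6,0,1,2
step 5: dequeue 3; queue=[4,5]; order=6,0,1,2,3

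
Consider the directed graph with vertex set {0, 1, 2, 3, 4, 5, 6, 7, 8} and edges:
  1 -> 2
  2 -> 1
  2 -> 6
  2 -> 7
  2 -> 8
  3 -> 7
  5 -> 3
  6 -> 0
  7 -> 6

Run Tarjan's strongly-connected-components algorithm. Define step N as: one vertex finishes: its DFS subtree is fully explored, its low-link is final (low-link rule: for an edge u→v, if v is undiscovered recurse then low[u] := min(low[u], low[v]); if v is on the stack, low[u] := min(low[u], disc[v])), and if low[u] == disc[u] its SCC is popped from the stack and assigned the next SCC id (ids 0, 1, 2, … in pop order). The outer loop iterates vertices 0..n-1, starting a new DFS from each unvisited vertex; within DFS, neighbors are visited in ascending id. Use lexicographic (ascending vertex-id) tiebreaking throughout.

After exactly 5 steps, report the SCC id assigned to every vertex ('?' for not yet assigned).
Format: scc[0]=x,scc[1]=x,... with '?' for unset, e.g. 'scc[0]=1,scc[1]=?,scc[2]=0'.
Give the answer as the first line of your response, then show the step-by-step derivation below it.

scc[0]=0,scc[1]=?,scc[2]=?,scc[3]=?,scc[4]=?,scc[5]=?,scc[6]=1,scc[7]=2,scc[8]=3

step 1: low=(low[0]=0,low[1]=?,low[2]=?,low[3]=?,low[4]=?,low[5]=?,low[6]=?,low[7]=?,low[8]=?); scc=(scc[0]=0,scc[1]=?,scc[2]=?,scc[3]=?,scc[4]=?,scc[5]=?,scc[6]=?,scc[7]=?,scc[8]=?)
step 2: low=(low[0]=0,low[1]=1,low[2]=1,low[3]=?,low[4]=?,low[5]=?,low[6]=3,low[7]=?,low[8]=?); scc=(scc[0]=0,scc[1]=?,scc[2]=?,scc[3]=?,scc[4]=?,scc[5]=?,scc[6]=1,scc[7]=?,scc[8]=?)
step 3: low=(low[0]=0,low[1]=1,low[2]=1,low[3]=?,low[4]=?,low[5]=?,low[6]=3,low[7]=4,low[8]=?); scc=(scc[0]=0,scc[1]=?,scc[2]=?,scc[3]=?,scc[4]=?,scc[5]=?,scc[6]=1,scc[7]=2,scc[8]=?)
step 4: low=(low[0]=0,low[1]=1,low[2]=1,low[3]=?,low[4]=?,low[5]=?,low[6]=3,low[7]=4,low[8]=5); scc=(scc[0]=0,scc[1]=?,scc[2]=?,scc[3]=?,scc[4]=?,scc[5]=?,scc[6]=1,scc[7]=2,scc[8]=3)
step 5: low=(low[0]=0,low[1]=1,low[2]=1,low[3]=?,low[4]=?,low[5]=?,low[6]=3,low[7]=4,low[8]=5); scc=(scc[0]=0,scc[1]=?,scc[2]=?,scc[3]=?,scc[4]=?,scc[5]=?,scc[6]=1,scc[7]=2,scc[8]=3)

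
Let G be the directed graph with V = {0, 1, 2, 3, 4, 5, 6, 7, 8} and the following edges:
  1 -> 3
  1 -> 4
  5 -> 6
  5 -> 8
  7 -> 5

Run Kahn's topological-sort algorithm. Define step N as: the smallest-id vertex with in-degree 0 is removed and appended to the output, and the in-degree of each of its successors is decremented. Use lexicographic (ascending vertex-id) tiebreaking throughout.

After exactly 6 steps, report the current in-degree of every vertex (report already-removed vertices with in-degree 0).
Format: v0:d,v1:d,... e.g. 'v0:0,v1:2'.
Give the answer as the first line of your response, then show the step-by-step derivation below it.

v0:0,v1:0,v2:0,v3:0,v4:0,v5:0,v6:1,v7:0,v8:1

step 1: output 0; order=[0]; indeg=(0,0,0,1,1,1,1,0,1)
step 2: output 1; order=[0,1]; indeg=(0,0,0,0,0,1,1,0,1)
step 3: output 2; order=[0,1,2]; indeg=(0,0,0,0,0,1,1,0,1)
step 4: output 3; order=[0,1,2,3]; indeg=(0,0,0,0,0,1,1,0,1)
step 5: output 4; order=[0,1,2,3,4]; indeg=(0,0,0,0,0,1,1,0,1)
step 6: output 7; order=[0,1,2,3,4,7]; indeg=(0,0,0,0,0,0,1,0,1)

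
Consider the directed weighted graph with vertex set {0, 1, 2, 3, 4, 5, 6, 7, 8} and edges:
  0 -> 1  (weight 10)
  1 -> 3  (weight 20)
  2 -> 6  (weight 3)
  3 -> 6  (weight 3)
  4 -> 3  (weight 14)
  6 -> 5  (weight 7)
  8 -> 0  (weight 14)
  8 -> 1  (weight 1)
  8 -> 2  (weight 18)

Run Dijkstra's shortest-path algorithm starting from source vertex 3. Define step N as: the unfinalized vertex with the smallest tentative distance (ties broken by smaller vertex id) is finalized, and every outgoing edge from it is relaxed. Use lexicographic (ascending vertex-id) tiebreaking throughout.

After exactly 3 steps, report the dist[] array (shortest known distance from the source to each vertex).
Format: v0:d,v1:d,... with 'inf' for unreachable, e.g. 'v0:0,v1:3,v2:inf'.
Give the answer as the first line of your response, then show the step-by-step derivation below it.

v0:inf,v1:inf,v2:inf,v3:0,v4:inf,v5:10,v6:3,v7:inf,v8:inf

step 1: dist = v0:inf,v1:inf,v2:inf,v3:0,v4:inf,v5:inf,v6:3,v7:inf,v8:inf
step 2: dist = v0:inf,v1:inf,v2:inf,v3:0,v4:inf,v5:10,v6:3,v7:inf,v8:inf
step 3: dist = v0:inf,v1:inf,v2:inf,v3:0,v4:inf,v5:10,v6:3,v7:inf,v8:inf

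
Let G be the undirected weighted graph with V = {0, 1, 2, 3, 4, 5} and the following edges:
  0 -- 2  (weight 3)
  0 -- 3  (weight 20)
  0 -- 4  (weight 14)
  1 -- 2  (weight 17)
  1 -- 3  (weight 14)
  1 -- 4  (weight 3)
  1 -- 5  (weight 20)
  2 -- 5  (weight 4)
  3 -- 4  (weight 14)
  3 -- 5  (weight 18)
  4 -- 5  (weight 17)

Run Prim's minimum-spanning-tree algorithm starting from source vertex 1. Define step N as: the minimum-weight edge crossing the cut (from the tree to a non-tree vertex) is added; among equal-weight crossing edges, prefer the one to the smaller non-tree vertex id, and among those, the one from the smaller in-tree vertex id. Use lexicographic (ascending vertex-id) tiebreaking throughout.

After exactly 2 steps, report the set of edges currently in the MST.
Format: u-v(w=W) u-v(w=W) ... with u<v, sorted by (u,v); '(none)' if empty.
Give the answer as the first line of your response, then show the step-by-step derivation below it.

0-4(w=14) 1-4(w=3)

step 1: add edge 1-4 (w=3); MST = {1-4(w=3)}
step 2: add edge 0-4 (w=14); MST = {0-4(w=14) 1-4(w=3)}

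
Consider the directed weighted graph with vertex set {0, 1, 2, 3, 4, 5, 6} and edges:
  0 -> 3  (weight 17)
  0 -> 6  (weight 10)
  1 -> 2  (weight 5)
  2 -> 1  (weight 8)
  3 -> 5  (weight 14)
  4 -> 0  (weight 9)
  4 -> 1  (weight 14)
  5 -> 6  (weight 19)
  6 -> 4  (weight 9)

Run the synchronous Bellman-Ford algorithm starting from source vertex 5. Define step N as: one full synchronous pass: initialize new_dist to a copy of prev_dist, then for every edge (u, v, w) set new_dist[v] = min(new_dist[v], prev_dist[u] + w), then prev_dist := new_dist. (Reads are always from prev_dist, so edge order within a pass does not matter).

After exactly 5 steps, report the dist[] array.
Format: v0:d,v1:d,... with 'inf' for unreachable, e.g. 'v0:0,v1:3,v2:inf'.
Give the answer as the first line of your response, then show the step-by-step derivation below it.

v0:37,v1:42,v2:47,v3:54,v4:28,v5:0,v6:19

step 1: dist = v0:inf,v1:inf,v2:inf,v3:inf,v4:inf,v5:0,v6:19
step 2: dist = v0:inf,v1:inf,v2:inf,v3:inf,v4:28,v5:0,v6:19
step 3: dist = v0:37,v1:42,v2:inf,v3:inf,v4:28,v5:0,v6:19
step 4: dist = v0:37,v1:42,v2:47,v3:54,v4:28,v5:0,v6:19
step 5: dist = v0:37,v1:42,v2:47,v3:54,v4:28,v5:0,v6:19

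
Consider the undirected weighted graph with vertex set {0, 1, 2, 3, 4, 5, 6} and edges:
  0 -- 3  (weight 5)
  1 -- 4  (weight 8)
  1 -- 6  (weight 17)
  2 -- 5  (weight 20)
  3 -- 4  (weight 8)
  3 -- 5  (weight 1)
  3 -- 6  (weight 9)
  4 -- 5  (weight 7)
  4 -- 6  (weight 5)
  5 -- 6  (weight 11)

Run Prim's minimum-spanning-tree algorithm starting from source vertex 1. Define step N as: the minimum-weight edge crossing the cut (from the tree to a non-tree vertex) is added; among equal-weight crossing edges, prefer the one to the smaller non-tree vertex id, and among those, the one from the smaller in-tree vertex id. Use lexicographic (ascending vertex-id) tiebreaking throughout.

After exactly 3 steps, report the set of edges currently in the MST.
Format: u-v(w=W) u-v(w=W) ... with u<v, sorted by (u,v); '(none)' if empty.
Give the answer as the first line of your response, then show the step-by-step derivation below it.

1-4(w=8) 4-5(w=7) 4-6(w=5)

step 1: add edge 1-4 (w=8); MST = {1-4(w=8)}
step 2: add edge 4-6 (w=5); MST = {1-4(w=8) 4-6(w=5)}
step 3: add edge 4-5 (w=7); MST = {1-4(w=8) 4-5(w=7) 4-6(w=5)}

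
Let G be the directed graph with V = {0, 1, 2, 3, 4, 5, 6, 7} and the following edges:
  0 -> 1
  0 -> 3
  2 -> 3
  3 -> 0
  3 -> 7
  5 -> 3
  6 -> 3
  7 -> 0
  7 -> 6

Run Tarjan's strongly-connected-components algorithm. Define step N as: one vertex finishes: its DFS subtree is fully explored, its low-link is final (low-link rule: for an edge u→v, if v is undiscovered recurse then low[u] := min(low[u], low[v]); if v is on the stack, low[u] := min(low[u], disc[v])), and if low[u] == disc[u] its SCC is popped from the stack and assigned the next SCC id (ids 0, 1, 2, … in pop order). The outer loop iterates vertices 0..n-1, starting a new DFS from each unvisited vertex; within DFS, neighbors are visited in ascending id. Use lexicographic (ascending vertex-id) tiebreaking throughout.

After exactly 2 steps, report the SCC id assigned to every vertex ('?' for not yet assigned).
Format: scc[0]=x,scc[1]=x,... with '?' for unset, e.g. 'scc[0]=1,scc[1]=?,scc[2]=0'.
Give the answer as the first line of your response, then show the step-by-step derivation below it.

scc[0]=?,scc[1]=0,scc[2]=?,scc[3]=?,scc[4]=?,scc[5]=?,scc[6]=?,scc[7]=?

step 1: low=(low[0]=0,low[1]=1,low[2]=?,low[3]=?,low[4]=?,low[5]=?,low[6]=?,low[7]=?); scc=(scc[0]=?,scc[1]=0,scc[2]=?,scc[3]=?,scc[4]=?,scc[5]=?,scc[6]=?,scc[7]=?)
step 2: low=(low[0]=0,low[1]=1,low[2]=?,low[3]=0,low[4]=?,low[5]=?,low[6]=2,low[7]=0); scc=(scc[0]=?,scc[1]=0,scc[2]=?,scc[3]=?,scc[4]=?,scc[5]=?,scc[6]=?,scc[7]=?)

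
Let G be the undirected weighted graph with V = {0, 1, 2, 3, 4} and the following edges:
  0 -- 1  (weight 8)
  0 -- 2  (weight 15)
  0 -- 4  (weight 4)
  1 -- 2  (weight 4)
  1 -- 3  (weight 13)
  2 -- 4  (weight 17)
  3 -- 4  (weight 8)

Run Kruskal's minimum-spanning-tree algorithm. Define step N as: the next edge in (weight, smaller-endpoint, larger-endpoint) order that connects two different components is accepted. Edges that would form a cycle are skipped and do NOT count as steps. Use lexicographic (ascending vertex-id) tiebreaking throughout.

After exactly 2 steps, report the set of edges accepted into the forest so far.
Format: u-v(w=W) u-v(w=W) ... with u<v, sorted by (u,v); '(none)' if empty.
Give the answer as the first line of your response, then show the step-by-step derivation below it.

0-4(w=4) 1-2(w=4)

step 1: add edge 0-4 (w=4); MST = {0-4(w=4)}
step 2: add edge 1-2 (w=4); MST = {0-4(w=4) 1-2(w=4)}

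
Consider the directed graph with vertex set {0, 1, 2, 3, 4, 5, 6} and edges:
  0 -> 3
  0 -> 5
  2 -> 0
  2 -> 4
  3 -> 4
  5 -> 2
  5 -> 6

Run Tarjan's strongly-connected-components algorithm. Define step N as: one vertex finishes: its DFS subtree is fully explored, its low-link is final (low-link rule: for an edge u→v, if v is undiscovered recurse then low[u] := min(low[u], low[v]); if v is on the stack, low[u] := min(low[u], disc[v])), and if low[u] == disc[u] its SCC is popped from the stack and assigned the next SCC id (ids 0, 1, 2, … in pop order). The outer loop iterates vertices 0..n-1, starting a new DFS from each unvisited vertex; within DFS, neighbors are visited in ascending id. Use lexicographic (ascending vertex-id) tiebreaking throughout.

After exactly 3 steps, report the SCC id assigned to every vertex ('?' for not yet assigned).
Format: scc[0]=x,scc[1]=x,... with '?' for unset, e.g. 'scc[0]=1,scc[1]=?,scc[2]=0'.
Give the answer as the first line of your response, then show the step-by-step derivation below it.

scc[0]=?,scc[1]=?,scc[2]=?,scc[3]=1,scc[4]=0,scc[5]=?,scc[6]=?

step 1: low=(low[0]=0,low[1]=?,low[2]=?,low[3]=1,low[4]=2,low[5]=?,low[6]=?); scc=(scc[0]=?,scc[1]=?,scc[2]=?,scc[3]=?,scc[4]=0,scc[5]=?,scc[6]=?)
step 2: low=(low[0]=0,low[1]=?,low[2]=?,low[3]=1,low[4]=2,low[5]=?,low[6]=?); scc=(scc[0]=?,scc[1]=?,scc[2]=?,scc[3]=1,scc[4]=0,scc[5]=?,scc[6]=?)
step 3: low=(low[0]=0,low[1]=?,low[2]=0,low[3]=1,low[4]=2,low[5]=3,low[6]=?); scc=(scc[0]=?,scc[1]=?,scc[2]=?,scc[3]=1,scc[4]=0,scc[5]=?,scc[6]=?)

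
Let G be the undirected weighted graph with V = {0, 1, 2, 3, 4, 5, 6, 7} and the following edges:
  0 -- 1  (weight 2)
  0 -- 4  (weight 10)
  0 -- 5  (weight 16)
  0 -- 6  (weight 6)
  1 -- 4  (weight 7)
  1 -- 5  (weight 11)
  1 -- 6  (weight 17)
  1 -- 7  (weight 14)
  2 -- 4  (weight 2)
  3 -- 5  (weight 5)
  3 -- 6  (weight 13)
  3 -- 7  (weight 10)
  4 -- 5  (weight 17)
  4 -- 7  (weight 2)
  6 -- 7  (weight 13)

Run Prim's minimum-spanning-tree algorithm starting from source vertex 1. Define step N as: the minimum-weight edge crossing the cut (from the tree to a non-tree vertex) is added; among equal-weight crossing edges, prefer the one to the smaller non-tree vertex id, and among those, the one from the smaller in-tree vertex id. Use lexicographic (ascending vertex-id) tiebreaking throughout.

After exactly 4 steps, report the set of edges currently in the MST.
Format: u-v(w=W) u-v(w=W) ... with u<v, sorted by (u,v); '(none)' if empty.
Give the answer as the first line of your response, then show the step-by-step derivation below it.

0-1(w=2) 0-6(w=6) 1-4(w=7) 2-4(w=2)

step 1: add edge 0-1 (w=2); MST = {0-1(w=2)}
step 2: add edge 0-6 (w=6); MST = {0-1(w=2) 0-6(w=6)}
step 3: add edge 1-4 (w=7); MST = {0-1(w=2) 0-6(w=6) 1-4(w=7)}
step 4: add edge 2-4 (w=2); MST = {0-1(w=2) 0-6(w=6) 1-4(w=7) 2-4(w=2)}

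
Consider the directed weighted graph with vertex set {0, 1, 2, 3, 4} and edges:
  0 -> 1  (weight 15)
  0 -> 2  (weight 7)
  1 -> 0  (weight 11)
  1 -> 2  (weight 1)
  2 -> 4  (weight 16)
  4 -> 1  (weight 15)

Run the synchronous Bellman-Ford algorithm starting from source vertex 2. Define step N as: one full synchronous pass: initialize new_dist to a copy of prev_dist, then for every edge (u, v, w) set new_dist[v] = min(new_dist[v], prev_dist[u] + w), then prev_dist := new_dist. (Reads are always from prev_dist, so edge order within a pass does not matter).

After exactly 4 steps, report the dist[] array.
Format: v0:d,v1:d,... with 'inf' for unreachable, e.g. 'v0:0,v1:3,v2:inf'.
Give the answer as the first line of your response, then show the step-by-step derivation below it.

v0:42,v1:31,v2:0,v3:inf,v4:16

step 1: dist = v0:inf,v1:inf,v2:0,v3:inf,v4:16
step 2: dist = v0:inf,v1:31,v2:0,v3:inf,v4:16
step 3: dist = v0:42,v1:31,v2:0,v3:inf,v4:16
step 4: dist = v0:42,v1:31,v2:0,v3:inf,v4:16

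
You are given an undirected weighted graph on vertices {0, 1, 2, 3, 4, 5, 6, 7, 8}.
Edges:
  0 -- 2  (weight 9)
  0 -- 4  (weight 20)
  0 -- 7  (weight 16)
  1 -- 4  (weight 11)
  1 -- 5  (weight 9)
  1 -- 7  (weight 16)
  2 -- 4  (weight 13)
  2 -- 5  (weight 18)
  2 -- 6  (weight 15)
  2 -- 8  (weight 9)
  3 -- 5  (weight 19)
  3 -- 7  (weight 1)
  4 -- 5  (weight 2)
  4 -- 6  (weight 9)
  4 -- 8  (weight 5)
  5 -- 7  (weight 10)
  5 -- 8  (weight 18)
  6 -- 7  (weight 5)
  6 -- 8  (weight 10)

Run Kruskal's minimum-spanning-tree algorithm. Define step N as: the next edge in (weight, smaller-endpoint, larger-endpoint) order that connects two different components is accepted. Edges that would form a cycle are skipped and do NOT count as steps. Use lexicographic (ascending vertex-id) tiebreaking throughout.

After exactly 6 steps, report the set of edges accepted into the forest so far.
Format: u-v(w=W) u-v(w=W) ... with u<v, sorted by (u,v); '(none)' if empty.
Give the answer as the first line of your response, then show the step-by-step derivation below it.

0-2(w=9) 1-5(w=9) 3-7(w=1) 4-5(w=2) 4-8(w=5) 6-7(w=5)

step 1: add edge 3-7 (w=1); MST = {3-7(w=1)}
step 2: add edge 4-5 (w=2); MST = {3-7(w=1) 4-5(w=2)}
step 3: add edge 4-8 (w=5); MST = {3-7(w=1) 4-5(w=2) 4-8(w=5)}
step 4: add edge 6-7 (w=5); MST = {3-7(w=1) 4-5(w=2) 4-8(w=5) 6-7(w=5)}
step 5: add edge 0-2 (w=9); MST = {0-2(w=9) 3-7(w=1) 4-5(w=2) 4-8(w=5) 6-7(w=5)}
step 6: add edge 1-5 (w=9); MST = {0-2(w=9) 1-5(w=9) 3-7(w=1) 4-5(w=2) 4-8(w=5) 6-7(w=5)}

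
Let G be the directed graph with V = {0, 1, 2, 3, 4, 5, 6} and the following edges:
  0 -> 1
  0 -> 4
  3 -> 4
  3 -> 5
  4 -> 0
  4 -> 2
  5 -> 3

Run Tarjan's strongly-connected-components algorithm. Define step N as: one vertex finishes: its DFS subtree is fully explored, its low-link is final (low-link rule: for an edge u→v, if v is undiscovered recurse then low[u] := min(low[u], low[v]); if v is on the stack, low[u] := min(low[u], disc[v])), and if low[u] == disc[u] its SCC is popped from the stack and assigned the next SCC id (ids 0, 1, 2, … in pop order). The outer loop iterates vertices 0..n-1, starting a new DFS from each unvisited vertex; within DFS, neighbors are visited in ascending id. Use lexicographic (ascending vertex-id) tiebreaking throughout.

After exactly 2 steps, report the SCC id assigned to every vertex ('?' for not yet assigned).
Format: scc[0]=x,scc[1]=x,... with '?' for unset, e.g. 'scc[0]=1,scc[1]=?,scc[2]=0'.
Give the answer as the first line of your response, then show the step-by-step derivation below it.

scc[0]=?,scc[1]=0,scc[2]=1,scc[3]=?,scc[4]=?,scc[5]=?,scc[6]=?

step 1: low=(low[0]=0,low[1]=1,low[2]=?,low[3]=?,low[4]=?,low[5]=?,low[6]=?); scc=(scc[0]=?,scc[1]=0,scc[2]=?,scc[3]=?,scc[4]=?,scc[5]=?,scc[6]=?)
step 2: low=(low[0]=0,low[1]=1,low[2]=3,low[3]=?,low[4]=0,low[5]=?,low[6]=?); scc=(scc[0]=?,scc[1]=0,scc[2]=1,scc[3]=?,scc[4]=?,scc[5]=?,scc[6]=?)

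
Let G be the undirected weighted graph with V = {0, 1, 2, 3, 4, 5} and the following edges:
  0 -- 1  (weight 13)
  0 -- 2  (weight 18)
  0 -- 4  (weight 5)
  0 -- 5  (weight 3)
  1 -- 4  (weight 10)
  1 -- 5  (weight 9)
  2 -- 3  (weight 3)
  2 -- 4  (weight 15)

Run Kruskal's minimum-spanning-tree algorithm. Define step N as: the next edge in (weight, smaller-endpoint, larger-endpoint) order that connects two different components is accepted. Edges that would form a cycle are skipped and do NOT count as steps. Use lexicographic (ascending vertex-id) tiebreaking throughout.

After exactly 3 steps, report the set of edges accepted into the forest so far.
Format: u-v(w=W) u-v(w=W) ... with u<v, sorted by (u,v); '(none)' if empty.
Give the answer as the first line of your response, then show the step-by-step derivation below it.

0-4(w=5) 0-5(w=3) 2-3(w=3)

step 1: add edge 0-5 (w=3); MST = {0-5(w=3)}
step 2: add edge 2-3 (w=3); MST = {0-5(w=3) 2-3(w=3)}
step 3: add edge 0-4 (w=5); MST = {0-4(w=5) 0-5(w=3) 2-3(w=3)}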